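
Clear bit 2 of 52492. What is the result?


52492 & ~(1 << 2) = 52488

52488


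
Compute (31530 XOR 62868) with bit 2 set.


Step 1: 31530 ^ 62868 = 36542
Step 2: 36542 | (1 << 2) = 36542 | 4 = 36542

36542


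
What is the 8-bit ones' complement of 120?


120 ^ 255 = 135

135


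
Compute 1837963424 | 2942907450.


0b1101101100011010001100010100000 | 0b10101111011010010011010000111010 = 0b11101111111011010011110010111010 = 4025302202

4025302202


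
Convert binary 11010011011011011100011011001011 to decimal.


11010011011011011100011011001011 in decimal = 3547186891

3547186891


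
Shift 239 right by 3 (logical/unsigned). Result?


0b11101111 >> 3 = 0b11101 = 29

29


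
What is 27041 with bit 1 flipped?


27041 ^ (1 << 1) = 27041 ^ 2 = 27043

27043


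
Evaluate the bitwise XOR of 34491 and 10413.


0b1000011010111011 ^ 0b10100010101101 = 0b1010111000010110 = 44566

44566


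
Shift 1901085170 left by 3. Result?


0b1110001010100000100000111110010 << 3 = 0b1110001010100000100000111110010000 = 15208681360

15208681360


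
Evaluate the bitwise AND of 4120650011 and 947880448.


0b11110101100111000010000100011011 & 0b111000011111111000001000000000 = 0b110000000111000000000000000000 = 807141376

807141376


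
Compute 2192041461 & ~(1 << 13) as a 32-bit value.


2192041461 & ~(1 << 13) = 2192033269

2192033269


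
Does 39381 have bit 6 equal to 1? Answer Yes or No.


0b1001100111010101, bit 6 = 1. Yes

Yes


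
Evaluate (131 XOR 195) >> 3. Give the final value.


Step 1: 131 ^ 195 = 64
Step 2: 64 >> 3 = 8

8


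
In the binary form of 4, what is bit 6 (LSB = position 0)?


0b100, position 6 = 0

0


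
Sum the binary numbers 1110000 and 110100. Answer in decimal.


1110000 + 110100 = 10100100 = 164

164


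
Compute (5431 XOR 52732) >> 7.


Step 1: 5431 ^ 52732 = 55499
Step 2: 55499 >> 7 = 433

433


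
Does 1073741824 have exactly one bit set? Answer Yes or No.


0b1000000000000000000000000000000. Only one bit set => Yes

Yes


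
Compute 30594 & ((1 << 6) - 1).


30594 & 63 = 2

2


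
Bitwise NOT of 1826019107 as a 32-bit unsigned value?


~0b1101100110101101101011100100011 = 0b10010011001010010010100011011100 = 2468948188 (32-bit unsigned)

2468948188


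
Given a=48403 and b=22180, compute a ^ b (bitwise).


48403 ^ 22180 = 60343

60343


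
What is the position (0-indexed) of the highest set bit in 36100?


0b1000110100000100. Highest set bit at position 15

15


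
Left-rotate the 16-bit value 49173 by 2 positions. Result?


Rotate 0b1100000000010101 left by 2 (16-bit) = 0b1010111 = 87

87


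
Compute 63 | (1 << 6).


63 | (1 << 6) = 63 | 64 = 127

127


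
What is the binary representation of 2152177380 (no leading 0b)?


2152177380 = 10000000010001111001111011100100 in binary

10000000010001111001111011100100


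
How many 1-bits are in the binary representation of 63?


0b111111 has 6 set bits

6


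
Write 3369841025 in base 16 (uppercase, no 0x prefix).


3369841025 = C8DBB181 hex

C8DBB181


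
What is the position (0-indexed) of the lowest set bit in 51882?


0b1100101010101010. Lowest set bit at position 1

1


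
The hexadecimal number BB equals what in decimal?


BB hex = 187 decimal

187


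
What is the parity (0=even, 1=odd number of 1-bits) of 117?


0b1110101 has 5 ones => parity 1

1


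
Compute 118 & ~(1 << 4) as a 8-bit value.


118 & ~(1 << 4) = 102

102


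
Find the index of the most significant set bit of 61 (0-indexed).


0b111101. Highest set bit at position 5

5


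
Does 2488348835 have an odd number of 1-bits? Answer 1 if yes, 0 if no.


0b10010100010100010011000010100011 has 12 ones => parity 0

0


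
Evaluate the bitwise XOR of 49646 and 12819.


0b1100000111101110 ^ 0b11001000010011 = 0b1111001111111101 = 62461

62461


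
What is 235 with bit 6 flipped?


235 ^ (1 << 6) = 235 ^ 64 = 171

171


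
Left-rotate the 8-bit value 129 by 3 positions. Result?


Rotate 0b10000001 left by 3 (8-bit) = 0b1100 = 12

12


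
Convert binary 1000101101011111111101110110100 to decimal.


1000101101011111111101110110100 in decimal = 1169161140

1169161140


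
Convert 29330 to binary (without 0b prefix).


29330 = 111001010010010 in binary

111001010010010


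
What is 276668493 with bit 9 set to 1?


276668493 | (1 << 9) = 276668493 | 512 = 276669005

276669005


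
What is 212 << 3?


0b11010100 << 3 = 0b11010100000 = 1696

1696


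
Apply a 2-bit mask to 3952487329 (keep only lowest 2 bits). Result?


3952487329 & 3 = 1

1


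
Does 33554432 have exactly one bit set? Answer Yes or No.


0b10000000000000000000000000. Only one bit set => Yes

Yes


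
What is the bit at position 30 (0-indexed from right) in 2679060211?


0b10011111101011110011011011110011, position 30 = 0

0


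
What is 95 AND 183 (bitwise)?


0b1011111 & 0b10110111 = 0b10111 = 23

23


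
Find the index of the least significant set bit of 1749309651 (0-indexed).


0b1101000010001000101100011010011. Lowest set bit at position 0

0


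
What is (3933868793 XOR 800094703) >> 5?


Step 1: 3933868793 ^ 800094703 = 3318377238
Step 2: 3318377238 >> 5 = 103699288

103699288


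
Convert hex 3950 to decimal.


3950 hex = 14672 decimal

14672


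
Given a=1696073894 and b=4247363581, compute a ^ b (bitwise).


1696073894 ^ 4247363581 = 2553386843

2553386843


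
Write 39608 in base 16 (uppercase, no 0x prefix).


39608 = 9AB8 hex

9AB8


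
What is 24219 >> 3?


0b101111010011011 >> 3 = 0b101111010011 = 3027

3027


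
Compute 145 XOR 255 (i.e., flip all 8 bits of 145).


145 ^ 255 = 110

110


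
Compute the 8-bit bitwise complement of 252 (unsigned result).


~0b11111100 = 0b11 = 3 (8-bit unsigned)

3


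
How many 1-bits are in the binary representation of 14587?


0b11100011111011 has 10 set bits

10


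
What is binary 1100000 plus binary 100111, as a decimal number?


1100000 + 100111 = 10000111 = 135

135


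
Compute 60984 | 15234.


0b1110111000111000 | 0b11101110000010 = 0b1111111110111010 = 65466

65466


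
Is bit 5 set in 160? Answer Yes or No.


0b10100000, bit 5 = 1. Yes

Yes


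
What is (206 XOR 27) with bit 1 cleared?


Step 1: 206 ^ 27 = 213
Step 2: 213 & ~(1 << 1) = 213

213


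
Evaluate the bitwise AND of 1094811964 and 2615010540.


0b1000001010000011000000100111100 & 0b10011011110111011110010011101100 = 0b1010000011000000000101100 = 21069868

21069868


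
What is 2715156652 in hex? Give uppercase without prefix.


2715156652 = A1D600AC hex

A1D600AC


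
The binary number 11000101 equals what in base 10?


11000101 in decimal = 197

197


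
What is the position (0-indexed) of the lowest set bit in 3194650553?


0b10111110011010100111111110111001. Lowest set bit at position 0

0


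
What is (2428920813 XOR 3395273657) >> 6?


Step 1: 2428920813 ^ 3395273657 = 1520017492
Step 2: 1520017492 >> 6 = 23750273

23750273


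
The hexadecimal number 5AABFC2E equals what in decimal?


5AABFC2E hex = 1521220654 decimal

1521220654


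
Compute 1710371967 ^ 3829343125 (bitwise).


0b1100101111100100011010001111111 ^ 0b11100100001111110010001110010101 = 0b10000001110011010001011111101010 = 2177701866

2177701866


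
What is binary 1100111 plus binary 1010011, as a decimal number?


1100111 + 1010011 = 10111010 = 186

186


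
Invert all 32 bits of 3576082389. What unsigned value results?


3576082389 ^ 4294967295 = 718884906

718884906


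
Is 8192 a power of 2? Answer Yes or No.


0b10000000000000. Only one bit set => Yes

Yes


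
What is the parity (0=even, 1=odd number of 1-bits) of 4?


0b100 has 1 ones => parity 1

1


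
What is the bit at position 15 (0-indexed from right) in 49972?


0b1100001100110100, position 15 = 1

1


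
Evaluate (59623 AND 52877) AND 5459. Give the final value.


Step 1: 59623 & 52877 = 51333
Step 2: 51333 & 5459 = 1

1


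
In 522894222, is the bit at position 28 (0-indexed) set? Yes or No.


0b11111001010101011101110001110, bit 28 = 1. Yes

Yes


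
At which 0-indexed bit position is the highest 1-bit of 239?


0b11101111. Highest set bit at position 7

7


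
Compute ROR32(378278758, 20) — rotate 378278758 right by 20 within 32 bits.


Rotate 0b10110100011000001001101100110 right by 20 (32-bit) = 0b11000001001101100110000101101000 = 3241566568

3241566568


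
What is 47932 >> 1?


0b1011101100111100 >> 1 = 0b101110110011110 = 23966

23966


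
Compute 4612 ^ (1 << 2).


4612 ^ (1 << 2) = 4612 ^ 4 = 4608

4608


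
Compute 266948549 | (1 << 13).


266948549 | (1 << 13) = 266948549 | 8192 = 266956741

266956741


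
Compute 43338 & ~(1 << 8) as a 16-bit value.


43338 & ~(1 << 8) = 43082

43082


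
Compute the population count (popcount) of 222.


0b11011110 has 6 set bits

6


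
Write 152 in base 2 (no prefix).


152 = 10011000 in binary

10011000


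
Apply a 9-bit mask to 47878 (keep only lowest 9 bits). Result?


47878 & 511 = 262

262


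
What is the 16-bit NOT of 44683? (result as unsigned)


~0b1010111010001011 = 0b101000101110100 = 20852 (16-bit unsigned)

20852


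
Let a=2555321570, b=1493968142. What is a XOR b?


2555321570 ^ 1493968142 = 3242408428

3242408428


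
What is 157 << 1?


0b10011101 << 1 = 0b100111010 = 314

314


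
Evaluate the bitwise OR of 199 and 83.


0b11000111 | 0b1010011 = 0b11010111 = 215

215


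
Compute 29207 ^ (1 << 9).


29207 ^ (1 << 9) = 29207 ^ 512 = 28695

28695


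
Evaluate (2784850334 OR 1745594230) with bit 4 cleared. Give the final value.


Step 1: 2784850334 | 1745594230 = 3992975358
Step 2: 3992975358 & ~(1 << 4) = 3992975342

3992975342


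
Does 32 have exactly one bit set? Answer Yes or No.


0b100000. Only one bit set => Yes

Yes


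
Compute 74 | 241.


0b1001010 | 0b11110001 = 0b11111011 = 251

251


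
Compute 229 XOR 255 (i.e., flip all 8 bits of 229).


229 ^ 255 = 26

26


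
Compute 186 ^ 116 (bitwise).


0b10111010 ^ 0b1110100 = 0b11001110 = 206

206


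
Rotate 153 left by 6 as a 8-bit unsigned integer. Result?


Rotate 0b10011001 left by 6 (8-bit) = 0b1100110 = 102

102


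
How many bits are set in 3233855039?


0b11000000110000001011011000111111 has 15 set bits

15


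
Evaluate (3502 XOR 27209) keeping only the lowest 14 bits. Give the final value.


Step 1: 3502 ^ 27209 = 26599
Step 2: 26599 & 16383 = 10215

10215


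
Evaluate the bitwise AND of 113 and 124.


0b1110001 & 0b1111100 = 0b1110000 = 112

112


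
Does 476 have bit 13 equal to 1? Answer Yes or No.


0b111011100, bit 13 = 0. No

No


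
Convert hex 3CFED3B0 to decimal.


3CFED3B0 hex = 1023333296 decimal

1023333296


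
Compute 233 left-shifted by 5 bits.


0b11101001 << 5 = 0b1110100100000 = 7456

7456


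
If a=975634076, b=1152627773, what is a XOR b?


975634076 ^ 1152627773 = 2123713185

2123713185


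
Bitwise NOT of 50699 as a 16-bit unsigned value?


~0b1100011000001011 = 0b11100111110100 = 14836 (16-bit unsigned)

14836


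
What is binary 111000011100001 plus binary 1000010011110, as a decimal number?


111000011100001 + 1000010011110 = 1000000101111111 = 33151

33151


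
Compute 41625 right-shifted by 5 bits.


0b1010001010011001 >> 5 = 0b10100010100 = 1300

1300


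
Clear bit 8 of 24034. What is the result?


24034 & ~(1 << 8) = 23778

23778


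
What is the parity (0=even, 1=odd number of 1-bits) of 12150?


0b10111101110110 has 10 ones => parity 0

0


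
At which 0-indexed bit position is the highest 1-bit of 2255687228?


0b10000110011100110000111000111100. Highest set bit at position 31

31


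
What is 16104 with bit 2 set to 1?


16104 | (1 << 2) = 16104 | 4 = 16108

16108


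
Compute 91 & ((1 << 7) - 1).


91 & 127 = 91

91


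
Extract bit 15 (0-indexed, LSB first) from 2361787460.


0b10001100110001100000010001000100, position 15 = 0

0


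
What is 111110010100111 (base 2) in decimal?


111110010100111 in decimal = 31911

31911


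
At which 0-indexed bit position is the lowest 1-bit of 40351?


0b1001110110011111. Lowest set bit at position 0

0


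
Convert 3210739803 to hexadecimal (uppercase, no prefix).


3210739803 = BF60005B hex

BF60005B


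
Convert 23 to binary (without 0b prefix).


23 = 10111 in binary

10111


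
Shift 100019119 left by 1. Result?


0b101111101100010101110101111 << 1 = 0b1011111011000101011101011110 = 200038238

200038238


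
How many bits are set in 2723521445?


0b10100010010101011010001110100101 has 15 set bits

15


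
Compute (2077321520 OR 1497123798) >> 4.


Step 1: 2077321520 | 1497123798 = 2080205814
Step 2: 2080205814 >> 4 = 130012863

130012863


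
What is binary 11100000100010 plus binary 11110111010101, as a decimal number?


11100000100010 + 11110111010101 = 111010111110111 = 30199

30199


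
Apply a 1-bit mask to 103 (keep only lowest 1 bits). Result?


103 & 1 = 1

1


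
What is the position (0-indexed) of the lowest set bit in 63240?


0b1111011100001000. Lowest set bit at position 3

3


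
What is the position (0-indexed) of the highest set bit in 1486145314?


0b1011000100101001100011100100010. Highest set bit at position 30

30


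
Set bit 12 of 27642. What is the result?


27642 | (1 << 12) = 27642 | 4096 = 31738

31738


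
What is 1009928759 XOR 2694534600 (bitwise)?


0b111100001100100100101000110111 ^ 0b10100000100110110101010111001000 = 0b10011100101010010001111111111111 = 2628329471

2628329471


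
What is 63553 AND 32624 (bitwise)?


0b1111100001000001 & 0b111111101110000 = 0b111100001000000 = 30784

30784


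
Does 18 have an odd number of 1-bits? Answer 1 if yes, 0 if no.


0b10010 has 2 ones => parity 0

0


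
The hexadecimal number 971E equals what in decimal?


971E hex = 38686 decimal

38686


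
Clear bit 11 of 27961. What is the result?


27961 & ~(1 << 11) = 25913

25913


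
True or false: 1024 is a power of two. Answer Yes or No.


0b10000000000. Only one bit set => Yes

Yes


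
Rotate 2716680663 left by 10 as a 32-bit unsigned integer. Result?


Rotate 0b10100001111011010100000111010111 left by 10 (32-bit) = 0b10110101000001110101111010000111 = 3037159047

3037159047


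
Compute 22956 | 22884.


0b101100110101100 | 0b101100101100100 = 0b101100111101100 = 23020

23020


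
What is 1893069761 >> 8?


0b1110000110101011111001111000001 >> 8 = 0b11100001101010111110011 = 7394803

7394803


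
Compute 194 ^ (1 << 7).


194 ^ (1 << 7) = 194 ^ 128 = 66

66


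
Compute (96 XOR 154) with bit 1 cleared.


Step 1: 96 ^ 154 = 250
Step 2: 250 & ~(1 << 1) = 248

248


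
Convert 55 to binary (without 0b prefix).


55 = 110111 in binary

110111


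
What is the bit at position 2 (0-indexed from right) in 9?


0b1001, position 2 = 0

0


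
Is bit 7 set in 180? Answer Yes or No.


0b10110100, bit 7 = 1. Yes

Yes


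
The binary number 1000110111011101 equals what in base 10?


1000110111011101 in decimal = 36317

36317


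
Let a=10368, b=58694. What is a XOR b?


10368 ^ 58694 = 52678

52678


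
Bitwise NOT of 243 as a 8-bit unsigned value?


~0b11110011 = 0b1100 = 12 (8-bit unsigned)

12


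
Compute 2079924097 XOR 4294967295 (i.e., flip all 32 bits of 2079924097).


2079924097 ^ 4294967295 = 2215043198

2215043198


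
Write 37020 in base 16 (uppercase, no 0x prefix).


37020 = 909C hex

909C


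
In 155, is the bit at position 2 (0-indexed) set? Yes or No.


0b10011011, bit 2 = 0. No

No


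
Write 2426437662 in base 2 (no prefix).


2426437662 = 10010000101000001000000000011110 in binary

10010000101000001000000000011110


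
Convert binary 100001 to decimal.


100001 in decimal = 33

33


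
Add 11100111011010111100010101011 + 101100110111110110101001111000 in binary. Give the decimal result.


11100111011010111100010101011 + 101100110111110110101001111000 = 1001001110011001110001100100011 = 1238164259

1238164259


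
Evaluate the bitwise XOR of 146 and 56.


0b10010010 ^ 0b111000 = 0b10101010 = 170

170


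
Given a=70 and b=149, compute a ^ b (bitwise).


70 ^ 149 = 211

211


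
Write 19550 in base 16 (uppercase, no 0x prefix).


19550 = 4C5E hex

4C5E


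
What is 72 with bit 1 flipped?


72 ^ (1 << 1) = 72 ^ 2 = 74

74


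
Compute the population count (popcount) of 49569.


0b1100000110100001 has 6 set bits

6


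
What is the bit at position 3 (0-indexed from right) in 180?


0b10110100, position 3 = 0

0


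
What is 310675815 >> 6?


0b10010100001001000100101100111 >> 6 = 0b10010100001001000100101 = 4854309

4854309


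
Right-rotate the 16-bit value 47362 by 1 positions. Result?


Rotate 0b1011100100000010 right by 1 (16-bit) = 0b101110010000001 = 23681

23681


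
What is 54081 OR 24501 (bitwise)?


0b1101001101000001 | 0b101111110110101 = 0b1101111111110101 = 57333

57333


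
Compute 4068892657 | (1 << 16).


4068892657 | (1 << 16) = 4068892657 | 65536 = 4068958193

4068958193


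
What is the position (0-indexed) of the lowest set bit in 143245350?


0b1000100010011100000000100110. Lowest set bit at position 1

1


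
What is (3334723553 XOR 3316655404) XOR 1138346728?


Step 1: 3334723553 ^ 3316655404 = 57930445
Step 2: 57930445 ^ 1138346728 = 1084897317

1084897317


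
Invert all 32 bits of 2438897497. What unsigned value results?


2438897497 ^ 4294967295 = 1856069798

1856069798


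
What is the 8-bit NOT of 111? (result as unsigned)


~0b1101111 = 0b10010000 = 144 (8-bit unsigned)

144


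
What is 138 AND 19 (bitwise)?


0b10001010 & 0b10011 = 0b10 = 2

2


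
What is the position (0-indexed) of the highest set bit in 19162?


0b100101011011010. Highest set bit at position 14

14


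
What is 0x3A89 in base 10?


3A89 hex = 14985 decimal

14985


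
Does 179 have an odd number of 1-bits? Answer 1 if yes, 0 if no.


0b10110011 has 5 ones => parity 1

1


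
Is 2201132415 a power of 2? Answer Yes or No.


0b10000011001100101001110101111111. Multiple bits set => No

No


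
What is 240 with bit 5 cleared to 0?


240 & ~(1 << 5) = 208

208


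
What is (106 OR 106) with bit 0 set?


Step 1: 106 | 106 = 106
Step 2: 106 | (1 << 0) = 106 | 1 = 107

107


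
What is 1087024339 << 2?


0b1000000110010101010110011010011 << 2 = 0b100000011001010101011001101001100 = 4348097356

4348097356


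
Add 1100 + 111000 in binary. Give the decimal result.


1100 + 111000 = 1000100 = 68

68


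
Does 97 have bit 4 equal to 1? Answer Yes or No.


0b1100001, bit 4 = 0. No

No


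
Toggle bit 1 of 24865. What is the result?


24865 ^ (1 << 1) = 24865 ^ 2 = 24867

24867


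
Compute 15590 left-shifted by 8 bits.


0b11110011100110 << 8 = 0b1111001110011000000000 = 3991040

3991040


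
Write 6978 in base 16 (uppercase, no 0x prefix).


6978 = 1B42 hex

1B42


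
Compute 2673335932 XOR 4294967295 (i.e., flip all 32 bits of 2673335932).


2673335932 ^ 4294967295 = 1621631363

1621631363


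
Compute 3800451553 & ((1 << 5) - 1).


3800451553 & 31 = 1

1


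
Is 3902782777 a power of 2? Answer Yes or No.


0b11101000100111111011110100111001. Multiple bits set => No

No


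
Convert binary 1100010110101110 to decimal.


1100010110101110 in decimal = 50606

50606


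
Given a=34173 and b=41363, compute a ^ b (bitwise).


34173 ^ 41363 = 9454

9454


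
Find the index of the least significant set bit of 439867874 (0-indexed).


0b11010001101111101100111100010. Lowest set bit at position 1

1


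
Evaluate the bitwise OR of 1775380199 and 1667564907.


0b1101001110100100010011011100111 | 0b1100011011001010000010101101011 = 0b1101011111101110010011111101111 = 1811359727

1811359727


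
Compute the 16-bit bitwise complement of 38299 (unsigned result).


~0b1001010110011011 = 0b110101001100100 = 27236 (16-bit unsigned)

27236


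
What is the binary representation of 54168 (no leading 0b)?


54168 = 1101001110011000 in binary

1101001110011000


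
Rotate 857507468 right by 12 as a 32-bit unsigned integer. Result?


Rotate 0b110011000111001000011010001100 right by 12 (32-bit) = 0b1101000110000110011000111001000 = 1757622728

1757622728


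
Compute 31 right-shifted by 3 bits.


0b11111 >> 3 = 0b11 = 3

3


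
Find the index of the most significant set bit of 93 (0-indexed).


0b1011101. Highest set bit at position 6

6


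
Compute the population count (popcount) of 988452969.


0b111010111010101001100001101001 has 16 set bits

16


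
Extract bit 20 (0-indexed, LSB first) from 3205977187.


0b10111111000101110101010001100011, position 20 = 1

1


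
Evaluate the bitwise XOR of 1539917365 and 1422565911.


0b1011011110010010100011000110101 ^ 0b1010100110010101010001000010111 = 0b1111000000111110010000100010 = 251913250

251913250


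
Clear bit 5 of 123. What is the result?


123 & ~(1 << 5) = 91

91


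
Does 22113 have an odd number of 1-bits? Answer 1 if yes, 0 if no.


0b101011001100001 has 7 ones => parity 1

1


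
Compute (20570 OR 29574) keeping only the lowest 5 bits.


Step 1: 20570 | 29574 = 29662
Step 2: 29662 & 31 = 30

30


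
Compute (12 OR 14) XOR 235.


Step 1: 12 | 14 = 14
Step 2: 14 ^ 235 = 229

229


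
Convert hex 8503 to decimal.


8503 hex = 34051 decimal

34051


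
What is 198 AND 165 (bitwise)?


0b11000110 & 0b10100101 = 0b10000100 = 132

132


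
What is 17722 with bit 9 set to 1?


17722 | (1 << 9) = 17722 | 512 = 18234

18234


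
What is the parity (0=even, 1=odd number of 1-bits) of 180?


0b10110100 has 4 ones => parity 0

0


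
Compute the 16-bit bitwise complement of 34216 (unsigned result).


~0b1000010110101000 = 0b111101001010111 = 31319 (16-bit unsigned)

31319


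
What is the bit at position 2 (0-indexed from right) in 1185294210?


0b1000110101001100010011110000010, position 2 = 0

0


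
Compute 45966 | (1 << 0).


45966 | (1 << 0) = 45966 | 1 = 45967

45967


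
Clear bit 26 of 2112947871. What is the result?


2112947871 & ~(1 << 26) = 2045839007

2045839007


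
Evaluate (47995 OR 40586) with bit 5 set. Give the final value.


Step 1: 47995 | 40586 = 49147
Step 2: 49147 | (1 << 5) = 49147 | 32 = 49147

49147


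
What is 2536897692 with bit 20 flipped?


2536897692 ^ (1 << 20) = 2536897692 ^ 1048576 = 2535849116

2535849116


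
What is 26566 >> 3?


0b110011111000110 >> 3 = 0b110011111000 = 3320

3320


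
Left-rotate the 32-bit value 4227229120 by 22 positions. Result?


Rotate 0b11111011111101100110010111000000 left by 22 (32-bit) = 0b1110000001111101111110110011001 = 1883176345

1883176345


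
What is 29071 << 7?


0b111000110001111 << 7 = 0b1110001100011110000000 = 3721088

3721088


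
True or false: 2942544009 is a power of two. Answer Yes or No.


0b10101111011000111010100010001001. Multiple bits set => No

No


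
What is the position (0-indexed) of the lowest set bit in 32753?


0b111111111110001. Lowest set bit at position 0

0


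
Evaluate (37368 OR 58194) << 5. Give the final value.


Step 1: 37368 | 58194 = 62458
Step 2: 62458 << 5 = 1998656

1998656


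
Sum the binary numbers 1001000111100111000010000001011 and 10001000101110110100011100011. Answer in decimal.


1001000111100111000010000001011 + 10001000101110110100011100011 = 1011010000010101110110011101110 = 1510665454

1510665454


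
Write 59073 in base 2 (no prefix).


59073 = 1110011011000001 in binary

1110011011000001


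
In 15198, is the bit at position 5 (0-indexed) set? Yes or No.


0b11101101011110, bit 5 = 0. No

No


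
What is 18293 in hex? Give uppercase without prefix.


18293 = 4775 hex

4775


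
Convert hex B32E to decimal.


B32E hex = 45870 decimal

45870


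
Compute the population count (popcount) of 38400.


0b1001011000000000 has 4 set bits

4


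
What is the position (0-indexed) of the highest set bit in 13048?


0b11001011111000. Highest set bit at position 13

13


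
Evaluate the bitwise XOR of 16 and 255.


0b10000 ^ 0b11111111 = 0b11101111 = 239

239


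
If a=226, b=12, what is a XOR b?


226 ^ 12 = 238

238


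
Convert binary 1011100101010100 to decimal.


1011100101010100 in decimal = 47444

47444


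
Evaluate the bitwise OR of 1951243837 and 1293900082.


0b1110100010011011001111000111101 | 0b1001101000111110101100100110010 = 0b1111101010111111101111100111111 = 2103435071

2103435071


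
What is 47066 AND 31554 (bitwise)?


0b1011011111011010 & 0b111101101000010 = 0b11001101000010 = 13122

13122


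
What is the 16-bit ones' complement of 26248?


26248 ^ 65535 = 39287

39287


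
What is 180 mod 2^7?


180 & 127 = 52

52


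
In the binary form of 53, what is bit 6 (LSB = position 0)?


0b110101, position 6 = 0

0


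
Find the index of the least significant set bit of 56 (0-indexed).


0b111000. Lowest set bit at position 3

3


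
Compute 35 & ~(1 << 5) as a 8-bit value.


35 & ~(1 << 5) = 3

3


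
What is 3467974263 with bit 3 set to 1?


3467974263 | (1 << 3) = 3467974263 | 8 = 3467974271

3467974271


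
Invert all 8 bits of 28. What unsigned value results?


28 ^ 255 = 227

227


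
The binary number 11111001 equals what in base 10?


11111001 in decimal = 249

249


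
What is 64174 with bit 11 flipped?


64174 ^ (1 << 11) = 64174 ^ 2048 = 62126

62126


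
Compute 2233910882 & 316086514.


0b10000101001001101100011001100010 & 0b10010110101110001100011110010 = 0b1100000000001100010 = 393314

393314


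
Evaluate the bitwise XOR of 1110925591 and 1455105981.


0b1000010001101110110000100010111 ^ 0b1010110101110110010011110111101 = 0b10100100011000100011010101010 = 344737450

344737450


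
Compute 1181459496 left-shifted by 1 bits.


0b1000110011010111010010000101000 << 1 = 0b10001100110101110100100001010000 = 2362918992

2362918992


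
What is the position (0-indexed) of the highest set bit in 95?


0b1011111. Highest set bit at position 6

6


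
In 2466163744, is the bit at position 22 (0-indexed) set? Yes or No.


0b10010010111111101010110000100000, bit 22 = 1. Yes

Yes


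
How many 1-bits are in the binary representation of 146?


0b10010010 has 3 set bits

3


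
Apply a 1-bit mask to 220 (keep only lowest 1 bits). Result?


220 & 1 = 0

0


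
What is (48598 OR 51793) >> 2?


Step 1: 48598 | 51793 = 65495
Step 2: 65495 >> 2 = 16373

16373


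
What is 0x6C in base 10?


6C hex = 108 decimal

108


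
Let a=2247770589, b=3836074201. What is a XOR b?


2247770589 ^ 3836074201 = 1633655044

1633655044


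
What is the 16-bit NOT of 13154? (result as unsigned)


~0b11001101100010 = 0b1100110010011101 = 52381 (16-bit unsigned)

52381


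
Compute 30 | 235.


0b11110 | 0b11101011 = 0b11111111 = 255

255


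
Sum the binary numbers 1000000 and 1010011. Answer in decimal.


1000000 + 1010011 = 10010011 = 147

147


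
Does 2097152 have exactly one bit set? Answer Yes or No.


0b1000000000000000000000. Only one bit set => Yes

Yes


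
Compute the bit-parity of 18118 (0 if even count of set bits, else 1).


0b100011011000110 has 7 ones => parity 1

1


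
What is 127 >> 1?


0b1111111 >> 1 = 0b111111 = 63

63


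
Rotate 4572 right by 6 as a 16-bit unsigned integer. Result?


Rotate 0b1000111011100 right by 6 (16-bit) = 0b111000001000111 = 28743

28743


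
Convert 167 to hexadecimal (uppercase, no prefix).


167 = A7 hex

A7


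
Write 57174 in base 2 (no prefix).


57174 = 1101111101010110 in binary

1101111101010110


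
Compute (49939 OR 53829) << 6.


Step 1: 49939 | 53829 = 54103
Step 2: 54103 << 6 = 3462592

3462592


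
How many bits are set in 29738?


0b111010000101010 has 7 set bits

7


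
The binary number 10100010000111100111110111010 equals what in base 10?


10100010000111100111110111010 in decimal = 339988410

339988410


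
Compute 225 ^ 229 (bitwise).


0b11100001 ^ 0b11100101 = 0b100 = 4

4


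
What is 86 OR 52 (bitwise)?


0b1010110 | 0b110100 = 0b1110110 = 118

118


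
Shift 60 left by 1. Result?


0b111100 << 1 = 0b1111000 = 120

120


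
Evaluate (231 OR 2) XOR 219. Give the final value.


Step 1: 231 | 2 = 231
Step 2: 231 ^ 219 = 60

60


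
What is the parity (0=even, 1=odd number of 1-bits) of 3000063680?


0b10110010110100010101011011000000 has 14 ones => parity 0

0


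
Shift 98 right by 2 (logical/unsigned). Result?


0b1100010 >> 2 = 0b11000 = 24

24


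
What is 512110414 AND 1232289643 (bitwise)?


0b11110100001100010111101001110 & 0b1001001011100110011111101101011 = 0b1000000000100010111101001010 = 134360906

134360906


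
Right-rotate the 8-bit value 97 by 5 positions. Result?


Rotate 0b1100001 right by 5 (8-bit) = 0b1011 = 11

11


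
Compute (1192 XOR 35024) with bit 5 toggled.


Step 1: 1192 ^ 35024 = 35960
Step 2: 35960 ^ (1 << 5) = 35960 ^ 32 = 35928

35928


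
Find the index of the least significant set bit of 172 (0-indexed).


0b10101100. Lowest set bit at position 2

2


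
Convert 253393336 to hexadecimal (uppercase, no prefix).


253393336 = F1A79B8 hex

F1A79B8


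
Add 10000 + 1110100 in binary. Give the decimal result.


10000 + 1110100 = 10000100 = 132

132


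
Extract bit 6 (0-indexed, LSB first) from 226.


0b11100010, position 6 = 1

1


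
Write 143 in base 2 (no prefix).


143 = 10001111 in binary

10001111


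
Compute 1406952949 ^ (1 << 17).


1406952949 ^ (1 << 17) = 1406952949 ^ 131072 = 1407084021

1407084021


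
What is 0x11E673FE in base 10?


11E673FE hex = 300315646 decimal

300315646


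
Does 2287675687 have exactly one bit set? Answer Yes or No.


0b10001000010110110010100100100111. Multiple bits set => No

No


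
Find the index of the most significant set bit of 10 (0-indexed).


0b1010. Highest set bit at position 3

3


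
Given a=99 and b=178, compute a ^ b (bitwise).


99 ^ 178 = 209

209


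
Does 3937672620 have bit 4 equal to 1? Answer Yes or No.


0b11101010101101000001110110101100, bit 4 = 0. No

No


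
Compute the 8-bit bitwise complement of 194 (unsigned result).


~0b11000010 = 0b111101 = 61 (8-bit unsigned)

61


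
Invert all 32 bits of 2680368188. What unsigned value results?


2680368188 ^ 4294967295 = 1614599107

1614599107


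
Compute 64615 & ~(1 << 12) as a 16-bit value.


64615 & ~(1 << 12) = 60519

60519


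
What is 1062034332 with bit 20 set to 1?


1062034332 | (1 << 20) = 1062034332 | 1048576 = 1063082908

1063082908


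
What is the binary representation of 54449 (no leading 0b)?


54449 = 1101010010110001 in binary

1101010010110001


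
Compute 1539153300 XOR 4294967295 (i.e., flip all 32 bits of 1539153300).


1539153300 ^ 4294967295 = 2755813995

2755813995


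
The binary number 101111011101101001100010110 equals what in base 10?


101111011101101001100010110 in decimal = 99537686

99537686


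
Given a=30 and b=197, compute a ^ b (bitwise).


30 ^ 197 = 219

219


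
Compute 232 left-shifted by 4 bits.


0b11101000 << 4 = 0b111010000000 = 3712

3712


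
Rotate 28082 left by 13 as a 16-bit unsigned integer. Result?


Rotate 0b110110110110010 left by 13 (16-bit) = 0b100110110110110 = 19894

19894


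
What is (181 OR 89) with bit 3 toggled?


Step 1: 181 | 89 = 253
Step 2: 253 ^ (1 << 3) = 253 ^ 8 = 245

245


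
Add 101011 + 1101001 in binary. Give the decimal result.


101011 + 1101001 = 10010100 = 148

148


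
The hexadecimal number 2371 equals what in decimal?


2371 hex = 9073 decimal

9073


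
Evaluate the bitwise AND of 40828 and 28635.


0b1001111101111100 & 0b110111111011011 = 0b111101011000 = 3928

3928


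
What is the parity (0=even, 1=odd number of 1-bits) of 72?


0b1001000 has 2 ones => parity 0

0


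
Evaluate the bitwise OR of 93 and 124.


0b1011101 | 0b1111100 = 0b1111101 = 125

125


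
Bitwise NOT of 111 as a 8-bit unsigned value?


~0b1101111 = 0b10010000 = 144 (8-bit unsigned)

144


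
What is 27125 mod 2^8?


27125 & 255 = 245

245


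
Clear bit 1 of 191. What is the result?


191 & ~(1 << 1) = 189

189


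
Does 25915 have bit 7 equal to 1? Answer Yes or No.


0b110010100111011, bit 7 = 0. No

No


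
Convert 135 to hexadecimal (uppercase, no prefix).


135 = 87 hex

87


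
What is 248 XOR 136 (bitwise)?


0b11111000 ^ 0b10001000 = 0b1110000 = 112

112


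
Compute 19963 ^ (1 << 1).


19963 ^ (1 << 1) = 19963 ^ 2 = 19961

19961


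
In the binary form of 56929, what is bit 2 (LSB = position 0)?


0b1101111001100001, position 2 = 0

0


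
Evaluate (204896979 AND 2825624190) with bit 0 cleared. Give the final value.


Step 1: 204896979 & 2825624190 = 136452690
Step 2: 136452690 & ~(1 << 0) = 136452690

136452690


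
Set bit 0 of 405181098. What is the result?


405181098 | (1 << 0) = 405181098 | 1 = 405181099

405181099


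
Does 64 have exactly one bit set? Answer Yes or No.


0b1000000. Only one bit set => Yes

Yes


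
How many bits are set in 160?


0b10100000 has 2 set bits

2


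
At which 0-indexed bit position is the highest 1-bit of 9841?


0b10011001110001. Highest set bit at position 13

13


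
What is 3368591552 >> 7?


0b11001000110010001010000011000000 >> 7 = 0b1100100011001000101000001 = 26317121

26317121


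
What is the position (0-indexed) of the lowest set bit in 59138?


0b1110011100000010. Lowest set bit at position 1

1


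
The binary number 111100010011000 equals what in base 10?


111100010011000 in decimal = 30872

30872


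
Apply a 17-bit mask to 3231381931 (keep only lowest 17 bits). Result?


3231381931 & 131071 = 63915

63915


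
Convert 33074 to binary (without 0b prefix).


33074 = 1000000100110010 in binary

1000000100110010


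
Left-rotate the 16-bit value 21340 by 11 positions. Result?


Rotate 0b101001101011100 left by 11 (16-bit) = 0b1110001010011010 = 58010

58010


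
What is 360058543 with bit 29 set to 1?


360058543 | (1 << 29) = 360058543 | 536870912 = 896929455

896929455


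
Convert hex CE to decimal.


CE hex = 206 decimal

206


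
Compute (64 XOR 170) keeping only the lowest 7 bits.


Step 1: 64 ^ 170 = 234
Step 2: 234 & 127 = 106

106


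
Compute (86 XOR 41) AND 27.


Step 1: 86 ^ 41 = 127
Step 2: 127 & 27 = 27

27


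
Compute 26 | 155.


0b11010 | 0b10011011 = 0b10011011 = 155

155


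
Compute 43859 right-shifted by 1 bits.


0b1010101101010011 >> 1 = 0b101010110101001 = 21929

21929


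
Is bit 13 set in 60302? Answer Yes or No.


0b1110101110001110, bit 13 = 1. Yes

Yes


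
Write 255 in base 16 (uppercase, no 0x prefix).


255 = FF hex

FF


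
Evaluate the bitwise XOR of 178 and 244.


0b10110010 ^ 0b11110100 = 0b1000110 = 70

70


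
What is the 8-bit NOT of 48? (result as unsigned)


~0b110000 = 0b11001111 = 207 (8-bit unsigned)

207


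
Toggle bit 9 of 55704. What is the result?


55704 ^ (1 << 9) = 55704 ^ 512 = 56216

56216


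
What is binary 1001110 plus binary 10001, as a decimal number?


1001110 + 10001 = 1011111 = 95

95


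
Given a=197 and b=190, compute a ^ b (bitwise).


197 ^ 190 = 123

123


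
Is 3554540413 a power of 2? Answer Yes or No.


0b11010011110111011111101101111101. Multiple bits set => No

No


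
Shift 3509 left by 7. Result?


0b110110110101 << 7 = 0b1101101101010000000 = 449152

449152


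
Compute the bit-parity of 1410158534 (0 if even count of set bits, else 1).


0b1010100000011010100111111000110 has 15 ones => parity 1

1


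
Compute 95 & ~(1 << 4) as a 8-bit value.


95 & ~(1 << 4) = 79

79


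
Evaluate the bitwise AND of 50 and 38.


0b110010 & 0b100110 = 0b100010 = 34

34


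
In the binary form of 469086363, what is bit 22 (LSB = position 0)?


0b11011111101011011000010011011, position 22 = 1

1


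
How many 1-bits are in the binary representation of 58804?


0b1110010110110100 has 9 set bits

9


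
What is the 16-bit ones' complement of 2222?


2222 ^ 65535 = 63313

63313


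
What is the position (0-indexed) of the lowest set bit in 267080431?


0b1111111010110101001011101111. Lowest set bit at position 0

0


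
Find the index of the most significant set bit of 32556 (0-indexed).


0b111111100101100. Highest set bit at position 14

14


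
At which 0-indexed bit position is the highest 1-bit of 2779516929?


0b10100101101011000001000000000001. Highest set bit at position 31

31


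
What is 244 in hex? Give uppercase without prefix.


244 = F4 hex

F4


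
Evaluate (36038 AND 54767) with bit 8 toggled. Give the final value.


Step 1: 36038 & 54767 = 33990
Step 2: 33990 ^ (1 << 8) = 33990 ^ 256 = 34246

34246


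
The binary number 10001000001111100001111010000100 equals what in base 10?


10001000001111100001111010000100 in decimal = 2285772420

2285772420


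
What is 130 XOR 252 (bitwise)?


0b10000010 ^ 0b11111100 = 0b1111110 = 126

126


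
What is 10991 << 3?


0b10101011101111 << 3 = 0b10101011101111000 = 87928

87928


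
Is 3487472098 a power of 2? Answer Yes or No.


0b11001111110111101001100111100010. Multiple bits set => No

No


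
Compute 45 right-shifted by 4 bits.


0b101101 >> 4 = 0b10 = 2

2


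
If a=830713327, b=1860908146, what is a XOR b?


830713327 ^ 1860908146 = 1600690589

1600690589


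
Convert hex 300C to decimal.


300C hex = 12300 decimal

12300


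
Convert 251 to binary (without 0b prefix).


251 = 11111011 in binary

11111011


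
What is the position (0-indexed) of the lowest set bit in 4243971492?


0b11111100111101011101110110100100. Lowest set bit at position 2

2


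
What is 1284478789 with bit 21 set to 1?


1284478789 | (1 << 21) = 1284478789 | 2097152 = 1286575941

1286575941


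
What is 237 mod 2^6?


237 & 63 = 45

45


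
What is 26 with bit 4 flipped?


26 ^ (1 << 4) = 26 ^ 16 = 10

10
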